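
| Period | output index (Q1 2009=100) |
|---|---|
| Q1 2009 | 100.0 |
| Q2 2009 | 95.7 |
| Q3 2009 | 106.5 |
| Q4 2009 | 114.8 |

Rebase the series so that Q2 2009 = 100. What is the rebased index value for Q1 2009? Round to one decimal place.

Rebased(Q1 2009) = 100.0 / 95.7 × 100 = 104.4932

104.5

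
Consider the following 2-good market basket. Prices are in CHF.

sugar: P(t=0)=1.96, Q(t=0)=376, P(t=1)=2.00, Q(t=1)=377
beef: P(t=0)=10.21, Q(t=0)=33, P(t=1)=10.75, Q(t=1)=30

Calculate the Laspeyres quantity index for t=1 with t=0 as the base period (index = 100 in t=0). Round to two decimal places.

97.33

Laspeyres quantity index uses base-period prices as weights.
ΣP(t=0)·Q(t=1) = 1.96×377 + 10.21×30 = 738.92 + 306.3 = 1045.22
ΣP(t=0)·Q(t=0) = 1.96×376 + 10.21×33 = 736.96 + 336.93 = 1073.89
Index = 1045.22 / 1073.89 × 100 = 97.3303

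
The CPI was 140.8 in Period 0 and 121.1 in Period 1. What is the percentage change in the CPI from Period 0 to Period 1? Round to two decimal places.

Change = (121.1 − 140.8) / 140.8 × 100
       = -19.7 / 140.8 × 100 = -13.9915%

-13.99%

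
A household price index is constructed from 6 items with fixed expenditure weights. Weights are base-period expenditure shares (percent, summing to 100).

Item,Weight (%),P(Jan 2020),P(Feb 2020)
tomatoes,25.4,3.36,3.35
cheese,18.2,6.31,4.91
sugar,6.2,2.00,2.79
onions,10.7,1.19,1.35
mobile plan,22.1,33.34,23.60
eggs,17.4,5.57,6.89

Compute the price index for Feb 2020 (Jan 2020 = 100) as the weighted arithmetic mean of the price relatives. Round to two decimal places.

97.44

tomatoes: 25.4 × (3.35/3.36) = 25.4 × 0.997024 = 25.3244
cheese: 18.2 × (4.91/6.31) = 18.2 × 0.778130 = 14.1620
sugar: 6.2 × (2.79/2.00) = 6.2 × 1.395000 = 8.6490
onions: 10.7 × (1.35/1.19) = 10.7 × 1.134454 = 12.1387
mobile plan: 22.1 × (23.60/33.34) = 22.1 × 0.707858 = 15.6437
eggs: 17.4 × (6.89/5.57) = 17.4 × 1.236984 = 21.5235
Index = Σ wᵢ·(p₁ᵢ/p₀ᵢ) = 25.3244 + 14.1620 + 8.6490 + 12.1387 + 15.6437 + 21.5235 = 97.4412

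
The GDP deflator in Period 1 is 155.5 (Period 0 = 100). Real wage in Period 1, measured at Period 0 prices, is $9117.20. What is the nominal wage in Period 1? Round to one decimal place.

Nominal = Real × (Index/100) = 9117.20 × (155.5/100)
        = 9117.20 × 1.555 = 14177.2460

14177.2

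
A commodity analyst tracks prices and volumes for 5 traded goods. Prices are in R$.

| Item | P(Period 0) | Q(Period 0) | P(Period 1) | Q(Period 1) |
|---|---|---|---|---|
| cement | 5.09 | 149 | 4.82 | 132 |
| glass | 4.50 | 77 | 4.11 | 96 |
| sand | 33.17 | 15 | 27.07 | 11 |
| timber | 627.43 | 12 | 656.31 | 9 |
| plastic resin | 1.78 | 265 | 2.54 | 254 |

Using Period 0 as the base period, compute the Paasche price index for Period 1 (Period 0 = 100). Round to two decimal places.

Paasche price index uses current-period quantities as weights.
ΣP(Period 1)·Q(Period 1) = 4.82×132 + 4.11×96 + 27.07×11 + 656.31×9 + 2.54×254 = 636.24 + 394.56 + 297.77 + 5906.79 + 645.16 = 7880.52
ΣP(Period 0)·Q(Period 1) = 5.09×132 + 4.50×96 + 33.17×11 + 627.43×9 + 1.78×254 = 671.88 + 432 + 364.87 + 5646.87 + 452.12 = 7567.74
Index = 7880.52 / 7567.74 × 100 = 104.1331

104.13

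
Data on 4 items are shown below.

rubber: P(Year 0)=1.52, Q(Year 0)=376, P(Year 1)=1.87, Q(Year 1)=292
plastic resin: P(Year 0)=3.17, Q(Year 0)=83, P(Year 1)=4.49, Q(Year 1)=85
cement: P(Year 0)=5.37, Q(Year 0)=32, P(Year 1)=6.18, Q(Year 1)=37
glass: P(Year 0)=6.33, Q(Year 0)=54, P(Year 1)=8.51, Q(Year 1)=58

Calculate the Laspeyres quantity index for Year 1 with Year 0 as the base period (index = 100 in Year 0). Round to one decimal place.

94.9

Laspeyres quantity index uses base-period prices as weights.
ΣP(Year 0)·Q(Year 1) = 1.52×292 + 3.17×85 + 5.37×37 + 6.33×58 = 443.84 + 269.45 + 198.69 + 367.14 = 1279.12
ΣP(Year 0)·Q(Year 0) = 1.52×376 + 3.17×83 + 5.37×32 + 6.33×54 = 571.52 + 263.11 + 171.84 + 341.82 = 1348.29
Index = 1279.12 / 1348.29 × 100 = 94.8698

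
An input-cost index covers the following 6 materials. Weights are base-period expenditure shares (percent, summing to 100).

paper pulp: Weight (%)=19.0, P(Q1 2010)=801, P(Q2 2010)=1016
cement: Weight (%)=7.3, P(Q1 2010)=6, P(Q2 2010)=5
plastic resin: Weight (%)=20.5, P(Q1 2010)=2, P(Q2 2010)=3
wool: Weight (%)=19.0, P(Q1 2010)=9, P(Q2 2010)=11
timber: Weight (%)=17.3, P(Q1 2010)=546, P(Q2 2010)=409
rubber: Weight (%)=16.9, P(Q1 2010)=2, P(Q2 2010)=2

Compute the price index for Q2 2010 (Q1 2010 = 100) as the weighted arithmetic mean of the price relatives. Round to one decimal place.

paper pulp: 19.0 × (1016/801) = 19.0 × 1.268414 = 24.0999
cement: 7.3 × (5/6) = 7.3 × 0.833333 = 6.0833
plastic resin: 20.5 × (3/2) = 20.5 × 1.500000 = 30.7500
wool: 19.0 × (11/9) = 19.0 × 1.222222 = 23.2222
timber: 17.3 × (409/546) = 17.3 × 0.749084 = 12.9592
rubber: 16.9 × (2/2) = 16.9 × 1.000000 = 16.9000
Index = Σ wᵢ·(p₁ᵢ/p₀ᵢ) = 24.0999 + 6.0833 + 30.7500 + 23.2222 + 12.9592 + 16.9000 = 114.0146

114.0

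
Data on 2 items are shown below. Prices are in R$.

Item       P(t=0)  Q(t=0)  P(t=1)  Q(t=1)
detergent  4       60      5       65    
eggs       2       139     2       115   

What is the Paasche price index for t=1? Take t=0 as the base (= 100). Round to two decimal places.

Paasche price index uses current-period quantities as weights.
ΣP(t=1)·Q(t=1) = 5×65 + 2×115 = 325 + 230 = 555
ΣP(t=0)·Q(t=1) = 4×65 + 2×115 = 260 + 230 = 490
Index = 555 / 490 × 100 = 113.2653

113.27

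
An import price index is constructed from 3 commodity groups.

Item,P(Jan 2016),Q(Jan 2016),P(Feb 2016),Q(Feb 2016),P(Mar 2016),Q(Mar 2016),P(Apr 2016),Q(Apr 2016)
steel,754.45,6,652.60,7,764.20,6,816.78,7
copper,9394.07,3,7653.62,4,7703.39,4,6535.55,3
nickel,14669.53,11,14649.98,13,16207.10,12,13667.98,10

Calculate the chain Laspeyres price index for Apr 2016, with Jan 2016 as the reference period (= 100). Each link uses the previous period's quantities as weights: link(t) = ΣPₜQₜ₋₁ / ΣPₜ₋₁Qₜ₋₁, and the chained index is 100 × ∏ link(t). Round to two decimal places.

Link Jan 2016→Feb 2016:
ΣP(Feb 2016)Q(Jan 2016) = 652.60×6 + 7653.62×3 + 14649.98×11 = 3915.6 + 22960.86 + 161149.78 = 188026.24
ΣP(Jan 2016)Q(Jan 2016) = 754.45×6 + 9394.07×3 + 14669.53×11 = 4526.7 + 28182.21 + 161364.83 = 194073.74
link = 188026.24/194073.74 = 0.968839
Link Feb 2016→Mar 2016:
ΣP(Mar 2016)Q(Feb 2016) = 764.20×7 + 7703.39×4 + 16207.10×13 = 5349.4 + 30813.56 + 210692.3 = 246855.26
ΣP(Feb 2016)Q(Feb 2016) = 652.60×7 + 7653.62×4 + 14649.98×13 = 4568.2 + 30614.48 + 190449.74 = 225632.42
link = 246855.26/225632.42 = 1.094059
Link Mar 2016→Apr 2016:
ΣP(Apr 2016)Q(Mar 2016) = 816.78×6 + 6535.55×4 + 13667.98×12 = 4900.68 + 26142.2 + 164015.76 = 195058.64
ΣP(Mar 2016)Q(Mar 2016) = 764.20×6 + 7703.39×4 + 16207.10×12 = 4585.2 + 30813.56 + 194485.2 = 229883.96
link = 195058.64/229883.96 = 0.848509
Chained index = 100 × 0.968839 × 1.094059 × 0.848509 = 89.9392

89.94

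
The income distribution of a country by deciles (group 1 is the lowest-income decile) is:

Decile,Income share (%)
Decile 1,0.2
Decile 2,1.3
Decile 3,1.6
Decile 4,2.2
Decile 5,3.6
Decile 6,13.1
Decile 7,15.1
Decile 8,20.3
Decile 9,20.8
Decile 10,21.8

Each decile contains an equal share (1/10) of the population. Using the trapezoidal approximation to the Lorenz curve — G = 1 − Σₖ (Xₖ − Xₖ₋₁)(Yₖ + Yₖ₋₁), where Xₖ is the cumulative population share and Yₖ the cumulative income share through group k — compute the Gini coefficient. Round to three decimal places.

Cumulative income shares Yₖ: 0.0020, 0.0150, 0.0310, 0.0530, 0.0890, 0.2200, 0.3710, 0.5740, 0.7820, 1.0000
Σ (Xₖ−Xₖ₋₁)(Yₖ+Yₖ₋₁) = (1/10)(0.0020+0.0000) + (1/10)(0.0150+0.0020) + (1/10)(0.0310+0.0150) + (1/10)(0.0530+0.0310) + (1/10)(0.0890+0.0530) + (1/10)(0.2200+0.0890) + (1/10)(0.3710+0.2200) + (1/10)(0.5740+0.3710) + (1/10)(0.7820+0.5740) + (1/10)(1.0000+0.7820)
  = 0.0002 + 0.0017 + 0.0046 + 0.0084 + 0.0142 + 0.0309 + 0.0591 + 0.0945 + 0.1356 + 0.1782 = 0.5274
G = 1 − 0.5274 = 0.4726

0.473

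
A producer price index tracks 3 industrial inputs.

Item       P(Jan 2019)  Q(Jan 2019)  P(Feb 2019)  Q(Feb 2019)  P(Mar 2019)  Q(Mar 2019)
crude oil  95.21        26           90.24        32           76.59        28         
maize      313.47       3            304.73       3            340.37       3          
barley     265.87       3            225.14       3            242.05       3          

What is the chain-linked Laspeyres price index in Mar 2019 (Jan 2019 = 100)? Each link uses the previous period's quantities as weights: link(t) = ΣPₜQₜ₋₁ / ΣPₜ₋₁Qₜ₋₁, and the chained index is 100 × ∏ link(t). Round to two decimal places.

Link Jan 2019→Feb 2019:
ΣP(Feb 2019)Q(Jan 2019) = 90.24×26 + 304.73×3 + 225.14×3 = 2346.24 + 914.19 + 675.42 = 3935.85
ΣP(Jan 2019)Q(Jan 2019) = 95.21×26 + 313.47×3 + 265.87×3 = 2475.46 + 940.41 + 797.61 = 4213.48
link = 3935.85/4213.48 = 0.934109
Link Feb 2019→Mar 2019:
ΣP(Mar 2019)Q(Feb 2019) = 76.59×32 + 340.37×3 + 242.05×3 = 2450.88 + 1021.11 + 726.15 = 4198.14
ΣP(Feb 2019)Q(Feb 2019) = 90.24×32 + 304.73×3 + 225.14×3 = 2887.68 + 914.19 + 675.42 = 4477.29
link = 4198.14/4477.29 = 0.937652
Chained index = 100 × 0.934109 × 0.937652 = 87.5869

87.59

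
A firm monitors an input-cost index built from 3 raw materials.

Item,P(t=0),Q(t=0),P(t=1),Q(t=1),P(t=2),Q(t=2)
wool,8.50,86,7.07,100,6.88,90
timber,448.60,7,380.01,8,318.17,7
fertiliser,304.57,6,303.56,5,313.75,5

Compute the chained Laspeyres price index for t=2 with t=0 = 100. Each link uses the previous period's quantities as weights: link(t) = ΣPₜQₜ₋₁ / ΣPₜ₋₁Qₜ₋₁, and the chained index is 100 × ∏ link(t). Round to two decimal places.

Link t=0→t=1:
ΣP(t=1)Q(t=0) = 7.07×86 + 380.01×7 + 303.56×6 = 608.02 + 2660.07 + 1821.36 = 5089.45
ΣP(t=0)Q(t=0) = 8.50×86 + 448.60×7 + 304.57×6 = 731 + 3140.2 + 1827.42 = 5698.62
link = 5089.45/5698.62 = 0.893102
Link t=1→t=2:
ΣP(t=2)Q(t=1) = 6.88×100 + 318.17×8 + 313.75×5 = 688 + 2545.36 + 1568.75 = 4802.11
ΣP(t=1)Q(t=1) = 7.07×100 + 380.01×8 + 303.56×5 = 707 + 3040.08 + 1517.8 = 5264.88
link = 4802.11/5264.88 = 0.912102
Chained index = 100 × 0.893102 × 0.912102 = 81.4601

81.46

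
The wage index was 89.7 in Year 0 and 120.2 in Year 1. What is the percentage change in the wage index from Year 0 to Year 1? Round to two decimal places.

Change = (120.2 − 89.7) / 89.7 × 100
       = 30.5 / 89.7 × 100 = 34.0022%

34.00%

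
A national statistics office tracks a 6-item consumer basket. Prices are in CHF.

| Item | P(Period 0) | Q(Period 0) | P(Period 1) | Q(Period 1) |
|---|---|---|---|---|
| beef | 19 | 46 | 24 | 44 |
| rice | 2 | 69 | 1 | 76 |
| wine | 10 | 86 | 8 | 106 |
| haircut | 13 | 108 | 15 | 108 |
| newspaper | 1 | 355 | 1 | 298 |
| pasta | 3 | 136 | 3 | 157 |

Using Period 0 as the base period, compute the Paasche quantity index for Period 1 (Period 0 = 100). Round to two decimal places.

102.95

Paasche quantity index uses current-period prices as weights.
ΣP(Period 1)·Q(Period 1) = 24×44 + 1×76 + 8×106 + 15×108 + 1×298 + 3×157 = 1056 + 76 + 848 + 1620 + 298 + 471 = 4369
ΣP(Period 1)·Q(Period 0) = 24×46 + 1×69 + 8×86 + 15×108 + 1×355 + 3×136 = 1104 + 69 + 688 + 1620 + 355 + 408 = 4244
Index = 4369 / 4244 × 100 = 102.9453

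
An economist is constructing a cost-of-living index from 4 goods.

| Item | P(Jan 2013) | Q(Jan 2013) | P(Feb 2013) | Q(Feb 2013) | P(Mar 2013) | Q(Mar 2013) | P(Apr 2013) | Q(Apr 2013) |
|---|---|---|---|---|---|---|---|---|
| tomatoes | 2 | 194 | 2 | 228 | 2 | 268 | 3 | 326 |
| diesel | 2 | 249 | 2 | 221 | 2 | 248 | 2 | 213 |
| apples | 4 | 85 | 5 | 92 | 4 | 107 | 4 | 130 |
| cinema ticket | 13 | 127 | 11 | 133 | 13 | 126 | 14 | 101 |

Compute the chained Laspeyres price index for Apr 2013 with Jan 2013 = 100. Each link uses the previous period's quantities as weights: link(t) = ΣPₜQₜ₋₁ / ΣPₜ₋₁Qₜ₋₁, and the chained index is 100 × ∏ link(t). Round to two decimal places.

112.64

Link Jan 2013→Feb 2013:
ΣP(Feb 2013)Q(Jan 2013) = 2×194 + 2×249 + 5×85 + 11×127 = 388 + 498 + 425 + 1397 = 2708
ΣP(Jan 2013)Q(Jan 2013) = 2×194 + 2×249 + 4×85 + 13×127 = 388 + 498 + 340 + 1651 = 2877
link = 2708/2877 = 0.941258
Link Feb 2013→Mar 2013:
ΣP(Mar 2013)Q(Feb 2013) = 2×228 + 2×221 + 4×92 + 13×133 = 456 + 442 + 368 + 1729 = 2995
ΣP(Feb 2013)Q(Feb 2013) = 2×228 + 2×221 + 5×92 + 11×133 = 456 + 442 + 460 + 1463 = 2821
link = 2995/2821 = 1.061680
Link Mar 2013→Apr 2013:
ΣP(Apr 2013)Q(Mar 2013) = 3×268 + 2×248 + 4×107 + 14×126 = 804 + 496 + 428 + 1764 = 3492
ΣP(Mar 2013)Q(Mar 2013) = 2×268 + 2×248 + 4×107 + 13×126 = 536 + 496 + 428 + 1638 = 3098
link = 3492/3098 = 1.127179
Chained index = 100 × 0.941258 × 1.061680 × 1.127179 = 112.6407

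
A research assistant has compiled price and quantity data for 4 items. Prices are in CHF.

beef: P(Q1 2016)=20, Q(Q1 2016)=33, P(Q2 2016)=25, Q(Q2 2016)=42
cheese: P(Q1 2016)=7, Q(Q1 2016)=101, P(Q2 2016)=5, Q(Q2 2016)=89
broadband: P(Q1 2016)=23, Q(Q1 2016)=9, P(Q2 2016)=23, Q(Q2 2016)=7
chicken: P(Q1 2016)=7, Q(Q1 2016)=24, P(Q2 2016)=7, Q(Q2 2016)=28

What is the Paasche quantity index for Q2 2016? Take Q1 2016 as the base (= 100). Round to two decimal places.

Paasche quantity index uses current-period prices as weights.
ΣP(Q2 2016)·Q(Q2 2016) = 25×42 + 5×89 + 23×7 + 7×28 = 1050 + 445 + 161 + 196 = 1852
ΣP(Q2 2016)·Q(Q1 2016) = 25×33 + 5×101 + 23×9 + 7×24 = 825 + 505 + 207 + 168 = 1705
Index = 1852 / 1705 × 100 = 108.6217

108.62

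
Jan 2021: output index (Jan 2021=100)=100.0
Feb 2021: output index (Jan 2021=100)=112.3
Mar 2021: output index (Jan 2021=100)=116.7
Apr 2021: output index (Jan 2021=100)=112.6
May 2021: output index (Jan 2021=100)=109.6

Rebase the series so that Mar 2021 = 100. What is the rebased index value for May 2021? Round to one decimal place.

Rebased(May 2021) = 109.6 / 116.7 × 100 = 93.9160

93.9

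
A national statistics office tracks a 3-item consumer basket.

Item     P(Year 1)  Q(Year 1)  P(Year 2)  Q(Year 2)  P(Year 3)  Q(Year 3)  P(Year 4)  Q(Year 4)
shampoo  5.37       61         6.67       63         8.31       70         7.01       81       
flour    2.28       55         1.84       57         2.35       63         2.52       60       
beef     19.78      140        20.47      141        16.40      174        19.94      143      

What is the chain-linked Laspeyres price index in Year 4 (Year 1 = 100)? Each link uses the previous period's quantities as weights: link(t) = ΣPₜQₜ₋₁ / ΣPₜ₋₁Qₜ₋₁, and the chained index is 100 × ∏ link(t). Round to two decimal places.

Link Year 1→Year 2:
ΣP(Year 2)Q(Year 1) = 6.67×61 + 1.84×55 + 20.47×140 = 406.87 + 101.2 + 2865.8 = 3373.87
ΣP(Year 1)Q(Year 1) = 5.37×61 + 2.28×55 + 19.78×140 = 327.57 + 125.4 + 2769.2 = 3222.17
link = 3373.87/3222.17 = 1.047080
Link Year 2→Year 3:
ΣP(Year 3)Q(Year 2) = 8.31×63 + 2.35×57 + 16.40×141 = 523.53 + 133.95 + 2312.4 = 2969.88
ΣP(Year 2)Q(Year 2) = 6.67×63 + 1.84×57 + 20.47×141 = 420.21 + 104.88 + 2886.27 = 3411.36
link = 2969.88/3411.36 = 0.870585
Link Year 3→Year 4:
ΣP(Year 4)Q(Year 3) = 7.01×70 + 2.52×63 + 19.94×174 = 490.7 + 158.76 + 3469.56 = 4119.02
ΣP(Year 3)Q(Year 3) = 8.31×70 + 2.35×63 + 16.40×174 = 581.7 + 148.05 + 2853.6 = 3583.35
link = 4119.02/3583.35 = 1.149489
Chained index = 100 × 1.047080 × 0.870585 × 1.149489 = 104.7842

104.78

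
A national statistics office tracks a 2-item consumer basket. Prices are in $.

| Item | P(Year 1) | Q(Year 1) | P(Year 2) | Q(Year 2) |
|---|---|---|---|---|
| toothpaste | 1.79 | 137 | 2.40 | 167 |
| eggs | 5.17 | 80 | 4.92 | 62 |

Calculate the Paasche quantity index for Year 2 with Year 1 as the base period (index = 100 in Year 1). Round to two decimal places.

Paasche quantity index uses current-period prices as weights.
ΣP(Year 2)·Q(Year 2) = 2.40×167 + 4.92×62 = 400.8 + 305.04 = 705.84
ΣP(Year 2)·Q(Year 1) = 2.40×137 + 4.92×80 = 328.8 + 393.6 = 722.4
Index = 705.84 / 722.4 × 100 = 97.7076

97.71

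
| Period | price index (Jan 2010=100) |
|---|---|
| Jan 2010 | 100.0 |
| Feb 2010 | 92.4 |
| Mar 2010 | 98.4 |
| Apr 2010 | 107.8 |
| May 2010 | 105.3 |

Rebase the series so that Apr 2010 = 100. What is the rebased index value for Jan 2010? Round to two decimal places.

92.76

Rebased(Jan 2010) = 100.0 / 107.8 × 100 = 92.7644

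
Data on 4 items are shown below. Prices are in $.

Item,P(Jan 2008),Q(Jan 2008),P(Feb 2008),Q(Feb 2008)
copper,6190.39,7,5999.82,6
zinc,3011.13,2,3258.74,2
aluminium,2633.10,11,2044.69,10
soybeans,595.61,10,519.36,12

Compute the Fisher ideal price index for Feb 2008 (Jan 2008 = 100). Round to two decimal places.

Laspeyres component (base-period weights):
ΣP(Feb 2008)Q(Jan 2008) = 5999.82×7 + 3258.74×2 + 2044.69×11 + 519.36×10 = 41998.74 + 6517.48 + 22491.59 + 5193.6 = 76201.41
ΣP(Jan 2008)Q(Jan 2008) = 6190.39×7 + 3011.13×2 + 2633.10×11 + 595.61×10 = 43332.73 + 6022.26 + 28964.1 + 5956.1 = 84275.19
L = 76201.41 / 84275.19 × 100 = 90.4197
Paasche component (current-period weights):
ΣP(Feb 2008)Q(Feb 2008) = 5999.82×6 + 3258.74×2 + 2044.69×10 + 519.36×12 = 35998.92 + 6517.48 + 20446.9 + 6232.32 = 69195.62
ΣP(Jan 2008)Q(Feb 2008) = 6190.39×6 + 3011.13×2 + 2633.10×10 + 595.61×12 = 37142.34 + 6022.26 + 26331 + 7147.32 = 76642.92
P = 69195.62 / 76642.92 × 100 = 90.2831
Fisher = √(L × P) = √(90.4197 × 90.2831) = 90.3514

90.35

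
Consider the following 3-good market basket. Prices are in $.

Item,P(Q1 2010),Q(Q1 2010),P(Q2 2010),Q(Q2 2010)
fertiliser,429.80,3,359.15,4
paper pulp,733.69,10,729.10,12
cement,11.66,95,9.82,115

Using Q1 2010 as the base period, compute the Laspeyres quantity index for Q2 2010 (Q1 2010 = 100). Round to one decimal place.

121.9

Laspeyres quantity index uses base-period prices as weights.
ΣP(Q1 2010)·Q(Q2 2010) = 429.80×4 + 733.69×12 + 11.66×115 = 1719.2 + 8804.28 + 1340.9 = 11864.38
ΣP(Q1 2010)·Q(Q1 2010) = 429.80×3 + 733.69×10 + 11.66×95 = 1289.4 + 7336.9 + 1107.7 = 9734
Index = 11864.38 / 9734 × 100 = 121.8860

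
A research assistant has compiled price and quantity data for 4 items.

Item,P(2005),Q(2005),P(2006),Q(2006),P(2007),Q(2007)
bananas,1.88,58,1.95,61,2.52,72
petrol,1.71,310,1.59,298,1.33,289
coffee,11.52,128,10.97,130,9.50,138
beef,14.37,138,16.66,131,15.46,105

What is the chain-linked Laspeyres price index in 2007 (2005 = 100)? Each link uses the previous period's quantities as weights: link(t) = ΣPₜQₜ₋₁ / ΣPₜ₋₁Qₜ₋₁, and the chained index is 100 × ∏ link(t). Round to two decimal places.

Link 2005→2006:
ΣP(2006)Q(2005) = 1.95×58 + 1.59×310 + 10.97×128 + 16.66×138 = 113.1 + 492.9 + 1404.16 + 2299.08 = 4309.24
ΣP(2005)Q(2005) = 1.88×58 + 1.71×310 + 11.52×128 + 14.37×138 = 109.04 + 530.1 + 1474.56 + 1983.06 = 4096.76
link = 4309.24/4096.76 = 1.051865
Link 2006→2007:
ΣP(2007)Q(2006) = 2.52×61 + 1.33×298 + 9.50×130 + 15.46×131 = 153.72 + 396.34 + 1235 + 2025.26 = 3810.32
ΣP(2006)Q(2006) = 1.95×61 + 1.59×298 + 10.97×130 + 16.66×131 = 118.95 + 473.82 + 1426.1 + 2182.46 = 4201.33
link = 3810.32/4201.33 = 0.906932
Chained index = 100 × 1.051865 × 0.906932 = 95.3970

95.40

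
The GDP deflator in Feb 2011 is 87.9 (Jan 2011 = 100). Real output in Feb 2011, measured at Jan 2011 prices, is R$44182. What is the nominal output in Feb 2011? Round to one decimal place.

38836.0

Nominal = Real × (Index/100) = 44182 × (87.9/100)
        = 44182 × 0.879 = 38835.9780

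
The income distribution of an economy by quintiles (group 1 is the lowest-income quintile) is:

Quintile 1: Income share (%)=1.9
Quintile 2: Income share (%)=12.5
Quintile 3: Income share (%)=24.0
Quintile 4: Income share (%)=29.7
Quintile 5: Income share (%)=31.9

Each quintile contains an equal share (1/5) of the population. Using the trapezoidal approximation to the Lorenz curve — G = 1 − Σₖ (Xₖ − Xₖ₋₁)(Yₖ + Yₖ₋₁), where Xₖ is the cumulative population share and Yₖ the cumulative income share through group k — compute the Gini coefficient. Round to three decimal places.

0.309

Cumulative income shares Yₖ: 0.0190, 0.1440, 0.3840, 0.6810, 1.0000
Σ (Xₖ−Xₖ₋₁)(Yₖ+Yₖ₋₁) = (1/5)(0.0190+0.0000) + (1/5)(0.1440+0.0190) + (1/5)(0.3840+0.1440) + (1/5)(0.6810+0.3840) + (1/5)(1.0000+0.6810)
  = 0.0038 + 0.0326 + 0.1056 + 0.2130 + 0.3362 = 0.6912
G = 1 − 0.6912 = 0.3088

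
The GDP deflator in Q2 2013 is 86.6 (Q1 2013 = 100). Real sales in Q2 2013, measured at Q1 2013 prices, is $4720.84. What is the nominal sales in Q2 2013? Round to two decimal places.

Nominal = Real × (Index/100) = 4720.84 × (86.6/100)
        = 4720.84 × 0.866 = 4088.2474

4088.25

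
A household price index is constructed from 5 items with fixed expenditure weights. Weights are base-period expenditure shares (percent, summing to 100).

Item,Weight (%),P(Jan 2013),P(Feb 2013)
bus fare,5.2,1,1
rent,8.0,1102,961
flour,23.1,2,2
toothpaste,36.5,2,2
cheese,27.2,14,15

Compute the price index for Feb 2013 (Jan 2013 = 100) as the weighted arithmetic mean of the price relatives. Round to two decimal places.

bus fare: 5.2 × (1/1) = 5.2 × 1.000000 = 5.2000
rent: 8.0 × (961/1102) = 8.0 × 0.872051 = 6.9764
flour: 23.1 × (2/2) = 23.1 × 1.000000 = 23.1000
toothpaste: 36.5 × (2/2) = 36.5 × 1.000000 = 36.5000
cheese: 27.2 × (15/14) = 27.2 × 1.071429 = 29.1429
Index = Σ wᵢ·(p₁ᵢ/p₀ᵢ) = 5.2000 + 6.9764 + 23.1000 + 36.5000 + 29.1429 = 100.9193

100.92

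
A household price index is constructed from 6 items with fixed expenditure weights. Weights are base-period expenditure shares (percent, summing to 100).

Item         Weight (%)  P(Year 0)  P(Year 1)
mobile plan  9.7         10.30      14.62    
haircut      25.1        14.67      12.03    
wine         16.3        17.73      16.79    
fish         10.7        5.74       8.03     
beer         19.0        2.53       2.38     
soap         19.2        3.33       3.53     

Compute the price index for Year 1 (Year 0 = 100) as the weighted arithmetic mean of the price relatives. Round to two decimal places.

102.98

mobile plan: 9.7 × (14.62/10.30) = 9.7 × 1.419417 = 13.7683
haircut: 25.1 × (12.03/14.67) = 25.1 × 0.820041 = 20.5830
wine: 16.3 × (16.79/17.73) = 16.3 × 0.946983 = 15.4358
fish: 10.7 × (8.03/5.74) = 10.7 × 1.398955 = 14.9688
beer: 19.0 × (2.38/2.53) = 19.0 × 0.940711 = 17.8735
soap: 19.2 × (3.53/3.33) = 19.2 × 1.060060 = 20.3532
Index = Σ wᵢ·(p₁ᵢ/p₀ᵢ) = 13.7683 + 20.5830 + 15.4358 + 14.9688 + 17.8735 + 20.3532 = 102.9827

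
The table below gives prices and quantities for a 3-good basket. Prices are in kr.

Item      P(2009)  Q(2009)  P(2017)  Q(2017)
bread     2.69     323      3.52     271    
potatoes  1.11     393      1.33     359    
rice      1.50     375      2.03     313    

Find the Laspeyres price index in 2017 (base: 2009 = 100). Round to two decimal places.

Laspeyres price index uses base-period quantities as weights.
ΣP(2017)·Q(2009) = 3.52×323 + 1.33×393 + 2.03×375 = 1136.96 + 522.69 + 761.25 = 2420.9
ΣP(2009)·Q(2009) = 2.69×323 + 1.11×393 + 1.50×375 = 868.87 + 436.23 + 562.5 = 1867.6
Index = 2420.9 / 1867.6 × 100 = 129.6263

129.63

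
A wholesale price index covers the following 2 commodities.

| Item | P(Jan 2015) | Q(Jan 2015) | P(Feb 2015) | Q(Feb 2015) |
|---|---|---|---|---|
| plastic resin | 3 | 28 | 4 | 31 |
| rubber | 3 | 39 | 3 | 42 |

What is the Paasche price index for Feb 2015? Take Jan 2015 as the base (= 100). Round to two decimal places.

Paasche price index uses current-period quantities as weights.
ΣP(Feb 2015)·Q(Feb 2015) = 4×31 + 3×42 = 124 + 126 = 250
ΣP(Jan 2015)·Q(Feb 2015) = 3×31 + 3×42 = 93 + 126 = 219
Index = 250 / 219 × 100 = 114.1553

114.16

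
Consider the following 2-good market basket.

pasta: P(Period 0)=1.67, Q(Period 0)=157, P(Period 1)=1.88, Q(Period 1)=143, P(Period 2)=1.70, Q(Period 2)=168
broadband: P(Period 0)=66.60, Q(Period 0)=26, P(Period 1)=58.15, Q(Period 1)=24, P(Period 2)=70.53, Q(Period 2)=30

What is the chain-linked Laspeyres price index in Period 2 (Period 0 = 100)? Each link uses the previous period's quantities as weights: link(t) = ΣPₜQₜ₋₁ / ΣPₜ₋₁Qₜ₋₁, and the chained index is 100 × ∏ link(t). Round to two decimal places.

105.41

Link Period 0→Period 1:
ΣP(Period 1)Q(Period 0) = 1.88×157 + 58.15×26 = 295.16 + 1511.9 = 1807.06
ΣP(Period 0)Q(Period 0) = 1.67×157 + 66.60×26 = 262.19 + 1731.6 = 1993.79
link = 1807.06/1993.79 = 0.906344
Link Period 1→Period 2:
ΣP(Period 2)Q(Period 1) = 1.70×143 + 70.53×24 = 243.1 + 1692.72 = 1935.82
ΣP(Period 1)Q(Period 1) = 1.88×143 + 58.15×24 = 268.84 + 1395.6 = 1664.44
link = 1935.82/1664.44 = 1.163046
Chained index = 100 × 0.906344 × 1.163046 = 105.4120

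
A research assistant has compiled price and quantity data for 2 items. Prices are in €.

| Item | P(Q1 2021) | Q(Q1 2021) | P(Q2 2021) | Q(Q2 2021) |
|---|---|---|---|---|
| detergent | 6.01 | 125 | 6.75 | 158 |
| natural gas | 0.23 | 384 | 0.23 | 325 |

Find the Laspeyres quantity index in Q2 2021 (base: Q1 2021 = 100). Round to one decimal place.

Laspeyres quantity index uses base-period prices as weights.
ΣP(Q1 2021)·Q(Q2 2021) = 6.01×158 + 0.23×325 = 949.58 + 74.75 = 1024.33
ΣP(Q1 2021)·Q(Q1 2021) = 6.01×125 + 0.23×384 = 751.25 + 88.32 = 839.57
Index = 1024.33 / 839.57 × 100 = 122.0065

122.0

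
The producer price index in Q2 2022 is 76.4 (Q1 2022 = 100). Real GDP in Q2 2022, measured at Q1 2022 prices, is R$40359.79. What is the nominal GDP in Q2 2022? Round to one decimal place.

Nominal = Real × (Index/100) = 40359.79 × (76.4/100)
        = 40359.79 × 0.764 = 30834.8796

30834.9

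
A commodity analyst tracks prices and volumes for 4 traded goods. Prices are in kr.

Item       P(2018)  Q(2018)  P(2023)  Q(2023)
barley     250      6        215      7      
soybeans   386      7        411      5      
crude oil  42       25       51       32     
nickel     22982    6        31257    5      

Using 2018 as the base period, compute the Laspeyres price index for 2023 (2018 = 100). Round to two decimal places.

Laspeyres price index uses base-period quantities as weights.
ΣP(2023)·Q(2018) = 215×6 + 411×7 + 51×25 + 31257×6 = 1290 + 2877 + 1275 + 187542 = 192984
ΣP(2018)·Q(2018) = 250×6 + 386×7 + 42×25 + 22982×6 = 1500 + 2702 + 1050 + 137892 = 143144
Index = 192984 / 143144 × 100 = 134.8181

134.82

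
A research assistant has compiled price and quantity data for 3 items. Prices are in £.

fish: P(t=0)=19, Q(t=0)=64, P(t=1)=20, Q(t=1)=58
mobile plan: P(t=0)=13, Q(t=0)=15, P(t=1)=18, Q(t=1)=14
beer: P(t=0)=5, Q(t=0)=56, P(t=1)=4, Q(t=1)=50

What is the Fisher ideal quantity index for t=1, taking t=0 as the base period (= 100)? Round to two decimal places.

90.79

Laspeyres component (base-period weights):
ΣP(t=0)Q(t=1) = 19×58 + 13×14 + 5×50 = 1102 + 182 + 250 = 1534
ΣP(t=0)Q(t=0) = 19×64 + 13×15 + 5×56 = 1216 + 195 + 280 = 1691
L = 1534 / 1691 × 100 = 90.7156
Paasche component (current-period weights):
ΣP(t=1)Q(t=1) = 20×58 + 18×14 + 4×50 = 1160 + 252 + 200 = 1612
ΣP(t=1)Q(t=0) = 20×64 + 18×15 + 4×56 = 1280 + 270 + 224 = 1774
P = 1612 / 1774 × 100 = 90.8681
Fisher = √(L × P) = √(90.7156 × 90.8681) = 90.7918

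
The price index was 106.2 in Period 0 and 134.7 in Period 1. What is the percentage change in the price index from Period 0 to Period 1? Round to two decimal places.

Change = (134.7 − 106.2) / 106.2 × 100
       = 28.5 / 106.2 × 100 = 26.8362%

26.84%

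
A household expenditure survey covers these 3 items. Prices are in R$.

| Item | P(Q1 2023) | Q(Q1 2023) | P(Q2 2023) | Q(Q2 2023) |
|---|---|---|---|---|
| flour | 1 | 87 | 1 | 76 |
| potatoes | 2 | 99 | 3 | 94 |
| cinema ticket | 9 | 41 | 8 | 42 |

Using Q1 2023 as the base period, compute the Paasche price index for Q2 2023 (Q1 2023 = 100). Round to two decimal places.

108.10

Paasche price index uses current-period quantities as weights.
ΣP(Q2 2023)·Q(Q2 2023) = 1×76 + 3×94 + 8×42 = 76 + 282 + 336 = 694
ΣP(Q1 2023)·Q(Q2 2023) = 1×76 + 2×94 + 9×42 = 76 + 188 + 378 = 642
Index = 694 / 642 × 100 = 108.0997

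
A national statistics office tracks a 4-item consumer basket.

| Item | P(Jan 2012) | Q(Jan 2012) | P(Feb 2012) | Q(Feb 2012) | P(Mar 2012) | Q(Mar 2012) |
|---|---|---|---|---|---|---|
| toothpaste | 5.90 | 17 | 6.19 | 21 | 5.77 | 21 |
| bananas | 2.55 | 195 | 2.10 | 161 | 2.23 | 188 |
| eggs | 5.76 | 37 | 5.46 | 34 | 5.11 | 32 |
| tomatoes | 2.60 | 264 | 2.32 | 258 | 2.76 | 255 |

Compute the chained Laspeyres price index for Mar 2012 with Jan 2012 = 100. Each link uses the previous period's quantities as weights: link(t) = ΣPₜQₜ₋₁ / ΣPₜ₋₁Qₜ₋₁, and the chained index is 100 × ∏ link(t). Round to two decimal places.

96.85

Link Jan 2012→Feb 2012:
ΣP(Feb 2012)Q(Jan 2012) = 6.19×17 + 2.10×195 + 5.46×37 + 2.32×264 = 105.23 + 409.5 + 202.02 + 612.48 = 1329.23
ΣP(Jan 2012)Q(Jan 2012) = 5.90×17 + 2.55×195 + 5.76×37 + 2.60×264 = 100.3 + 497.25 + 213.12 + 686.4 = 1497.07
link = 1329.23/1497.07 = 0.887888
Link Feb 2012→Mar 2012:
ΣP(Mar 2012)Q(Feb 2012) = 5.77×21 + 2.23×161 + 5.11×34 + 2.76×258 = 121.17 + 359.03 + 173.74 + 712.08 = 1366.02
ΣP(Feb 2012)Q(Feb 2012) = 6.19×21 + 2.10×161 + 5.46×34 + 2.32×258 = 129.99 + 338.1 + 185.64 + 598.56 = 1252.29
link = 1366.02/1252.29 = 1.090818
Chained index = 100 × 0.887888 × 1.090818 = 96.8524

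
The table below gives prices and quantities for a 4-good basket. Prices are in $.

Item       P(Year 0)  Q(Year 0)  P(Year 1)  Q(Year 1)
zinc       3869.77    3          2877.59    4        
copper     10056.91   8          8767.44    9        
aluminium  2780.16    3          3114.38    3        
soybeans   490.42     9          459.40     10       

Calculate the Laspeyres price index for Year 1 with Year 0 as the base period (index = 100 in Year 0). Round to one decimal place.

88.0

Laspeyres price index uses base-period quantities as weights.
ΣP(Year 1)·Q(Year 0) = 2877.59×3 + 8767.44×8 + 3114.38×3 + 459.40×9 = 8632.77 + 70139.52 + 9343.14 + 4134.6 = 92250.03
ΣP(Year 0)·Q(Year 0) = 3869.77×3 + 10056.91×8 + 2780.16×3 + 490.42×9 = 11609.31 + 80455.28 + 8340.48 + 4413.78 = 104818.85
Index = 92250.03 / 104818.85 × 100 = 88.0090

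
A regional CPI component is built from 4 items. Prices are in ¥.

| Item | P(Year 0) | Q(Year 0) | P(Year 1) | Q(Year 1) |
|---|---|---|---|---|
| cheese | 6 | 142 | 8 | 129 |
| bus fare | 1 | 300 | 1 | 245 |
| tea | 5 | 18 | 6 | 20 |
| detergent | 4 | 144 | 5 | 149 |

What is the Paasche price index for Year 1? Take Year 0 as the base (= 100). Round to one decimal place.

124.9

Paasche price index uses current-period quantities as weights.
ΣP(Year 1)·Q(Year 1) = 8×129 + 1×245 + 6×20 + 5×149 = 1032 + 245 + 120 + 745 = 2142
ΣP(Year 0)·Q(Year 1) = 6×129 + 1×245 + 5×20 + 4×149 = 774 + 245 + 100 + 596 = 1715
Index = 2142 / 1715 × 100 = 124.8980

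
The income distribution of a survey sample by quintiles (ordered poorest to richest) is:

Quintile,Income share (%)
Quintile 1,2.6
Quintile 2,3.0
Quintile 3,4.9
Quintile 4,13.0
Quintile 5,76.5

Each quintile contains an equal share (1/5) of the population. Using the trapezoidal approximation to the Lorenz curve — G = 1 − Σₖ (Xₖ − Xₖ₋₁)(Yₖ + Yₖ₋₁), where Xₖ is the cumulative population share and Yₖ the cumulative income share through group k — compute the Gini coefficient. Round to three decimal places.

0.631

Cumulative income shares Yₖ: 0.0260, 0.0560, 0.1050, 0.2350, 1.0000
Σ (Xₖ−Xₖ₋₁)(Yₖ+Yₖ₋₁) = (1/5)(0.0260+0.0000) + (1/5)(0.0560+0.0260) + (1/5)(0.1050+0.0560) + (1/5)(0.2350+0.1050) + (1/5)(1.0000+0.2350)
  = 0.0052 + 0.0164 + 0.0322 + 0.0680 + 0.2470 = 0.3688
G = 1 − 0.3688 = 0.6312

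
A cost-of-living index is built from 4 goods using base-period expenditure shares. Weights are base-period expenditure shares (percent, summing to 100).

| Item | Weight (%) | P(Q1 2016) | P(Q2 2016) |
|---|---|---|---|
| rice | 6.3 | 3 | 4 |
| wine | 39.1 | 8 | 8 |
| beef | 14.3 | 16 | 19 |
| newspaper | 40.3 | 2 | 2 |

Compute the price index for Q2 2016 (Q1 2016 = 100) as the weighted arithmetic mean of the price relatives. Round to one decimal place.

104.8

rice: 6.3 × (4/3) = 6.3 × 1.333333 = 8.4000
wine: 39.1 × (8/8) = 39.1 × 1.000000 = 39.1000
beef: 14.3 × (19/16) = 14.3 × 1.187500 = 16.9812
newspaper: 40.3 × (2/2) = 40.3 × 1.000000 = 40.3000
Index = Σ wᵢ·(p₁ᵢ/p₀ᵢ) = 8.4000 + 39.1000 + 16.9812 + 40.3000 = 104.7812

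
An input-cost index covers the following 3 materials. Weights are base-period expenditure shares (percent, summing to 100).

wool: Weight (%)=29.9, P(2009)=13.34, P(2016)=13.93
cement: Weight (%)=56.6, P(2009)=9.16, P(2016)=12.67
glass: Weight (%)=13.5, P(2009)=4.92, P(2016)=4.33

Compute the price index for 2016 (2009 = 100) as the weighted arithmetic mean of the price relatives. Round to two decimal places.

wool: 29.9 × (13.93/13.34) = 29.9 × 1.044228 = 31.2224
cement: 56.6 × (12.67/9.16) = 56.6 × 1.383188 = 78.2884
glass: 13.5 × (4.33/4.92) = 13.5 × 0.880081 = 11.8811
Index = Σ wᵢ·(p₁ᵢ/p₀ᵢ) = 31.2224 + 78.2884 + 11.8811 = 121.3919

121.39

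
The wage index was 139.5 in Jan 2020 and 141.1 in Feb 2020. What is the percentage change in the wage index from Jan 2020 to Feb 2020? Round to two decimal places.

Change = (141.1 − 139.5) / 139.5 × 100
       = 1.6 / 139.5 × 100 = 1.1470%

1.15%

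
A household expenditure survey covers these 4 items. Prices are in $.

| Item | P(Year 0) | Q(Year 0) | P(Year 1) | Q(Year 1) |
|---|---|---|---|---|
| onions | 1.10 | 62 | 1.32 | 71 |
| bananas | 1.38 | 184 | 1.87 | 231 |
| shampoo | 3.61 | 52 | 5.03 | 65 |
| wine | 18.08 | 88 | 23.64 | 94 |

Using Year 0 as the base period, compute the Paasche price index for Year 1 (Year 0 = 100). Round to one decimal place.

131.9

Paasche price index uses current-period quantities as weights.
ΣP(Year 1)·Q(Year 1) = 1.32×71 + 1.87×231 + 5.03×65 + 23.64×94 = 93.72 + 431.97 + 326.95 + 2222.16 = 3074.8
ΣP(Year 0)·Q(Year 1) = 1.10×71 + 1.38×231 + 3.61×65 + 18.08×94 = 78.1 + 318.78 + 234.65 + 1699.52 = 2331.05
Index = 3074.8 / 2331.05 × 100 = 131.9062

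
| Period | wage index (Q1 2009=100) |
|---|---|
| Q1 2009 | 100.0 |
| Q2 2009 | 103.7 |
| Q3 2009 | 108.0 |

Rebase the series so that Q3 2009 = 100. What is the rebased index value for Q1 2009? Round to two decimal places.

Rebased(Q1 2009) = 100.0 / 108.0 × 100 = 92.5926

92.59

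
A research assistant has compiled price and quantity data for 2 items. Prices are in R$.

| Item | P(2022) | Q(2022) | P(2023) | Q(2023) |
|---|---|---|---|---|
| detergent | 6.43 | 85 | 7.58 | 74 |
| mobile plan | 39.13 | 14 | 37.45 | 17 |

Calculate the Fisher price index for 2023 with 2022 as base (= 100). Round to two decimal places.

105.87

Laspeyres component (base-period weights):
ΣP(2023)Q(2022) = 7.58×85 + 37.45×14 = 644.3 + 524.3 = 1168.6
ΣP(2022)Q(2022) = 6.43×85 + 39.13×14 = 546.55 + 547.82 = 1094.37
L = 1168.6 / 1094.37 × 100 = 106.7829
Paasche component (current-period weights):
ΣP(2023)Q(2023) = 7.58×74 + 37.45×17 = 560.92 + 636.65 = 1197.57
ΣP(2022)Q(2023) = 6.43×74 + 39.13×17 = 475.82 + 665.21 = 1141.03
P = 1197.57 / 1141.03 × 100 = 104.9552
Fisher = √(L × P) = √(106.7829 × 104.9552) = 105.8651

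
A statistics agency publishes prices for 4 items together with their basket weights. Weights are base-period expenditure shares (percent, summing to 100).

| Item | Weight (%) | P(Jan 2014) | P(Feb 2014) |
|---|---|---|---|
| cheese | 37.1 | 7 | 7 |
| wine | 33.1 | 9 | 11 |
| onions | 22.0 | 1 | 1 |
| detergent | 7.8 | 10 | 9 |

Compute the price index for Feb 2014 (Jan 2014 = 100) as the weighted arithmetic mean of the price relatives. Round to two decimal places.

cheese: 37.1 × (7/7) = 37.1 × 1.000000 = 37.1000
wine: 33.1 × (11/9) = 33.1 × 1.222222 = 40.4556
onions: 22.0 × (1/1) = 22.0 × 1.000000 = 22.0000
detergent: 7.8 × (9/10) = 7.8 × 0.900000 = 7.0200
Index = Σ wᵢ·(p₁ᵢ/p₀ᵢ) = 37.1000 + 40.4556 + 22.0000 + 7.0200 = 106.5756

106.58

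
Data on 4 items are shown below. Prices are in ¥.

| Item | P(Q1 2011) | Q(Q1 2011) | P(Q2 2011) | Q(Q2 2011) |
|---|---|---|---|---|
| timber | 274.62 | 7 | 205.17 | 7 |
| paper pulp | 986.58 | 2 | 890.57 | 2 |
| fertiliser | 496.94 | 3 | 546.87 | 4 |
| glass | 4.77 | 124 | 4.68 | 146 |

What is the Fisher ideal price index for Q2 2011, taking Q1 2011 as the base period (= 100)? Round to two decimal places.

Laspeyres component (base-period weights):
ΣP(Q2 2011)Q(Q1 2011) = 205.17×7 + 890.57×2 + 546.87×3 + 4.68×124 = 1436.19 + 1781.14 + 1640.61 + 580.32 = 5438.26
ΣP(Q1 2011)Q(Q1 2011) = 274.62×7 + 986.58×2 + 496.94×3 + 4.77×124 = 1922.34 + 1973.16 + 1490.82 + 591.48 = 5977.8
L = 5438.26 / 5977.8 × 100 = 90.9743
Paasche component (current-period weights):
ΣP(Q2 2011)Q(Q2 2011) = 205.17×7 + 890.57×2 + 546.87×4 + 4.68×146 = 1436.19 + 1781.14 + 2187.48 + 683.28 = 6088.09
ΣP(Q1 2011)Q(Q2 2011) = 274.62×7 + 986.58×2 + 496.94×4 + 4.77×146 = 1922.34 + 1973.16 + 1987.76 + 696.42 = 6579.68
P = 6088.09 / 6579.68 × 100 = 92.5287
Fisher = √(L × P) = √(90.9743 × 92.5287) = 91.7482

91.75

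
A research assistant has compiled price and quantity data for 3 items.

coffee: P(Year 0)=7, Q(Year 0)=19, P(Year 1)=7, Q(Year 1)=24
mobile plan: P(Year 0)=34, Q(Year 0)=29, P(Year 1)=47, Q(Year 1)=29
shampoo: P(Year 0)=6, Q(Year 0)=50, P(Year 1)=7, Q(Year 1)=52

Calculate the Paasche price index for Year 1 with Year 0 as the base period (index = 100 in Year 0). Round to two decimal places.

Paasche price index uses current-period quantities as weights.
ΣP(Year 1)·Q(Year 1) = 7×24 + 47×29 + 7×52 = 168 + 1363 + 364 = 1895
ΣP(Year 0)·Q(Year 1) = 7×24 + 34×29 + 6×52 = 168 + 986 + 312 = 1466
Index = 1895 / 1466 × 100 = 129.2633

129.26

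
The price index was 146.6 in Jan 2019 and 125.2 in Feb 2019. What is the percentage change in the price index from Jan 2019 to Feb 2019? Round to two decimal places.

Change = (125.2 − 146.6) / 146.6 × 100
       = -21.4 / 146.6 × 100 = -14.5975%

-14.60%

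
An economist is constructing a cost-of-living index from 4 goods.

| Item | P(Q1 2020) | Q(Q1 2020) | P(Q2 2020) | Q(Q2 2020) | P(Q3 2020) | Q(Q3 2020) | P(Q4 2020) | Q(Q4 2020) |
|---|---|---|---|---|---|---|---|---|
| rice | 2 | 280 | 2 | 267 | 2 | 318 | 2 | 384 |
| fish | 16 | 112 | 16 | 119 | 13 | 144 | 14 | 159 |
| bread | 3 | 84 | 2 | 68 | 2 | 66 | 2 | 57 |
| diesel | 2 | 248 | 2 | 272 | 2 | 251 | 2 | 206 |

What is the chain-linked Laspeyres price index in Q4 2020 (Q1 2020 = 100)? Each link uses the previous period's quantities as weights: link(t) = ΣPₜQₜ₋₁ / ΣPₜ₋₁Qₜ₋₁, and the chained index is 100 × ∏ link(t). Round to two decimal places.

90.10

Link Q1 2020→Q2 2020:
ΣP(Q2 2020)Q(Q1 2020) = 2×280 + 16×112 + 2×84 + 2×248 = 560 + 1792 + 168 + 496 = 3016
ΣP(Q1 2020)Q(Q1 2020) = 2×280 + 16×112 + 3×84 + 2×248 = 560 + 1792 + 252 + 496 = 3100
link = 3016/3100 = 0.972903
Link Q2 2020→Q3 2020:
ΣP(Q3 2020)Q(Q2 2020) = 2×267 + 13×119 + 2×68 + 2×272 = 534 + 1547 + 136 + 544 = 2761
ΣP(Q2 2020)Q(Q2 2020) = 2×267 + 16×119 + 2×68 + 2×272 = 534 + 1904 + 136 + 544 = 3118
link = 2761/3118 = 0.885504
Link Q3 2020→Q4 2020:
ΣP(Q4 2020)Q(Q3 2020) = 2×318 + 14×144 + 2×66 + 2×251 = 636 + 2016 + 132 + 502 = 3286
ΣP(Q3 2020)Q(Q3 2020) = 2×318 + 13×144 + 2×66 + 2×251 = 636 + 1872 + 132 + 502 = 3142
link = 3286/3142 = 1.045831
Chained index = 100 × 0.972903 × 0.885504 × 1.045831 = 90.0993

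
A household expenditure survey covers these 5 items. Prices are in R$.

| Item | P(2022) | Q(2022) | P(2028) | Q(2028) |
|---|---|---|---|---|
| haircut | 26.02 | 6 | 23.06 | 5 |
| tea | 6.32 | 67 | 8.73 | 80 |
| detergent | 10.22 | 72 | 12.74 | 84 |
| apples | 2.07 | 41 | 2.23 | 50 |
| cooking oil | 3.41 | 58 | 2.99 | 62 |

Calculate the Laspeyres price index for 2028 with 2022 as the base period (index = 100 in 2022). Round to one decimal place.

119.2

Laspeyres price index uses base-period quantities as weights.
ΣP(2028)·Q(2022) = 23.06×6 + 8.73×67 + 12.74×72 + 2.23×41 + 2.99×58 = 138.36 + 584.91 + 917.28 + 91.43 + 173.42 = 1905.4
ΣP(2022)·Q(2022) = 26.02×6 + 6.32×67 + 10.22×72 + 2.07×41 + 3.41×58 = 156.12 + 423.44 + 735.84 + 84.87 + 197.78 = 1598.05
Index = 1905.4 / 1598.05 × 100 = 119.2328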